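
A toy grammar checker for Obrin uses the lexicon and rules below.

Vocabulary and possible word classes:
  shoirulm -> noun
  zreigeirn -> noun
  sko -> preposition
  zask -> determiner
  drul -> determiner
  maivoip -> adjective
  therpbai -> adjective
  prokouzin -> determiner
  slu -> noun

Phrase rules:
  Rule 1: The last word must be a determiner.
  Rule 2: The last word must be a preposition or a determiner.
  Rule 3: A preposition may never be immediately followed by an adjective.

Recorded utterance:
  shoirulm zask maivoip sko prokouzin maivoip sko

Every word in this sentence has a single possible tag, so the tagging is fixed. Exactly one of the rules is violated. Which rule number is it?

Fixed tagging: noun determiner adjective preposition determiner adjective preposition.
Applying the rules: R1 fail, R2 pass, R3 pass.
Only rule 1 fails.

1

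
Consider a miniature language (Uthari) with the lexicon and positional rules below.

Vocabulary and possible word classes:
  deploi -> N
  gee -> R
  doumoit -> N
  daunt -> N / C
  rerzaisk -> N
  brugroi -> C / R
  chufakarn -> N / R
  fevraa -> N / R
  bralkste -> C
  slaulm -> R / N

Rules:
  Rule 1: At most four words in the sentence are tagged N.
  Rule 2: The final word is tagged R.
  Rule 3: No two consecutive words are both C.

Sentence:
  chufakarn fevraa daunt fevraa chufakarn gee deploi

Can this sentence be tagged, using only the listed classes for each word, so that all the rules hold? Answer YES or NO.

NO

Candidates per position — 1:chufakarn {N,R}; 2:fevraa {N,R}; 3:daunt {N,C}; 4:fevraa {N,R}; 5:chufakarn {N,R}; 6:gee {R}; 7:deploi {N}.
Rule 2 cannot be satisfied by any choice of tags from the lexicon.
So there is no consistent tagging.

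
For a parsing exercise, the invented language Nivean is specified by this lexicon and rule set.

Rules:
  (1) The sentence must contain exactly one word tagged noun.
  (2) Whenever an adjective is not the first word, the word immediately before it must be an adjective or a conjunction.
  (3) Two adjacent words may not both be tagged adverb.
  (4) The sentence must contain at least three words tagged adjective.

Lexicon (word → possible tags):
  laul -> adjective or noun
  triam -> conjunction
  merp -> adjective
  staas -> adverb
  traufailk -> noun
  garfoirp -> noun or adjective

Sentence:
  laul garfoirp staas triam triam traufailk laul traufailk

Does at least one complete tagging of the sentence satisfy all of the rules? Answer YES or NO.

Candidates per position — 1:laul {adjective,noun}; 2:garfoirp {noun,adjective}; 3:staas {adverb}; 4:triam {conjunction}; 5:triam {conjunction}; 6:traufailk {noun}; 7:laul {adjective,noun}; 8:traufailk {noun}.
Rule 1 cannot be satisfied by any choice of tags from the lexicon.
So there is no consistent tagging.

NO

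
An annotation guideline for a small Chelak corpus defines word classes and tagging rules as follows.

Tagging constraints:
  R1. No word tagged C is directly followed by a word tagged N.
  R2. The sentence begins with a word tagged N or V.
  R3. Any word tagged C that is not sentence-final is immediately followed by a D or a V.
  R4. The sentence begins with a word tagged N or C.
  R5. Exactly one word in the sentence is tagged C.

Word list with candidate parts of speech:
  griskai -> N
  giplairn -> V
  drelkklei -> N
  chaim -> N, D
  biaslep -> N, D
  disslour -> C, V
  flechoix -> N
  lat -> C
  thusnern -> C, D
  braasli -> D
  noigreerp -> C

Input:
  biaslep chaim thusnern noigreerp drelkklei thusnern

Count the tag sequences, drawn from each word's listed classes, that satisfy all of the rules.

Candidates per position — 1:biaslep {N,D}; 2:chaim {N,D}; 3:thusnern {C,D}; 4:noigreerp {C}; 5:drelkklei {N}; 6:thusnern {C,D}.
There are 16 candidate sequences in total.
Rule 1 cannot be satisfied by any choice of tags from the lexicon.
So there is no consistent tagging.
Count = 0.

0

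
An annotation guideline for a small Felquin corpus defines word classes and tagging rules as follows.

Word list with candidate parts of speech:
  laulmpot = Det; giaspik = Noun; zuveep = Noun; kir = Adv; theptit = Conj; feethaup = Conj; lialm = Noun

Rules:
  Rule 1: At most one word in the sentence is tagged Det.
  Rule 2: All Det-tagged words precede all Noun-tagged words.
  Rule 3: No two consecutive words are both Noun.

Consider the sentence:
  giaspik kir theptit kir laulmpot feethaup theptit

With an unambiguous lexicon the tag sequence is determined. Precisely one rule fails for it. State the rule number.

Fixed tagging: Noun Adv Conj Adv Det Conj Conj.
Checking each rule: R1 holds, R2 violated, R3 holds.
Only rule 2 fails.

2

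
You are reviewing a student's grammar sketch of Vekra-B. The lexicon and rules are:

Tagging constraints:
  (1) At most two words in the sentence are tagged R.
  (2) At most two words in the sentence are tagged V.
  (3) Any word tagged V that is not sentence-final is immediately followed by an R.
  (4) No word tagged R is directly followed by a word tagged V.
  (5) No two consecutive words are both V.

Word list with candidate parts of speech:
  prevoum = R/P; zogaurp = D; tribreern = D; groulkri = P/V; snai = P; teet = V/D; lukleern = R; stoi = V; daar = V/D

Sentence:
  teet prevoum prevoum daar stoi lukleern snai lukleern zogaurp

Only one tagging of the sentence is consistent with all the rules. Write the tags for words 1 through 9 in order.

Candidates per position — 1:teet {V,D}; 2:prevoum {R,P}; 3:prevoum {R,P}; 4:daar {V,D}; 5:stoi {V}; 6:lukleern {R}; 7:snai {P}; 8:lukleern {R}; 9:zogaurp {D}.
Position 2: R is ruled out by rule 1; that leaves P.
Position 3: R is ruled out by rule 1; that leaves P.
Position 4: V is ruled out by rule 3; that leaves D.
Position 1: V is ruled out by rule 3; that leaves D.
The only consistent sequence is: D P P D V R P R D.
Verifying each rule — rule 1 ok; rule 2 ok; rule 3 ok; rule 4 ok; rule 5 ok.

D P P D V R P R D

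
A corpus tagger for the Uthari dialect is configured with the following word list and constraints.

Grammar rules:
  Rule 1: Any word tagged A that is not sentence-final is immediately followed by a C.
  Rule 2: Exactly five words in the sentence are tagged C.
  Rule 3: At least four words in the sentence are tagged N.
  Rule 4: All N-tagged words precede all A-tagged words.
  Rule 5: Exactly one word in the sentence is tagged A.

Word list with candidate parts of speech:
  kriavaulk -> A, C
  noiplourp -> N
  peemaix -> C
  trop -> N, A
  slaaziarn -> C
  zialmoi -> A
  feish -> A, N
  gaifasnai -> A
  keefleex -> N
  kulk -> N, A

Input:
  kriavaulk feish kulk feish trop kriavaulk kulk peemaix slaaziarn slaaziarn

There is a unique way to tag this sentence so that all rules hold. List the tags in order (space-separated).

C N N N N C A C C C

Candidates per position — 1:kriavaulk {A,C}; 2:feish {A,N}; 3:kulk {N,A}; 4:feish {A,N}; 5:trop {N,A}; 6:kriavaulk {A,C}; 7:kulk {N,A}; 8:peemaix {C}; 9:slaaziarn {C}; 10:slaaziarn {C}.
Position 1: tagging it A would leave rule 1 unsatisfiable, so it must be C.
Position 2: tagging it A would leave rule 1 unsatisfiable, so it must be N.
Position 3: tagging it A would leave rule 1 unsatisfiable, so it must be N.
Position 4: tagging it A would leave rule 1 unsatisfiable, so it must be N.
Position 6: tagging it A would leave rule 1 unsatisfiable, so it must be C.
The remaining ambiguous positions (5, 7) are resolved jointly — only one combination satisfies every rule.
The only consistent sequence is: C N N N N C A C C C.
Check: rule 1 satisfied; rule 2 satisfied; rule 3 satisfied; rule 4 satisfied; rule 5 satisfied.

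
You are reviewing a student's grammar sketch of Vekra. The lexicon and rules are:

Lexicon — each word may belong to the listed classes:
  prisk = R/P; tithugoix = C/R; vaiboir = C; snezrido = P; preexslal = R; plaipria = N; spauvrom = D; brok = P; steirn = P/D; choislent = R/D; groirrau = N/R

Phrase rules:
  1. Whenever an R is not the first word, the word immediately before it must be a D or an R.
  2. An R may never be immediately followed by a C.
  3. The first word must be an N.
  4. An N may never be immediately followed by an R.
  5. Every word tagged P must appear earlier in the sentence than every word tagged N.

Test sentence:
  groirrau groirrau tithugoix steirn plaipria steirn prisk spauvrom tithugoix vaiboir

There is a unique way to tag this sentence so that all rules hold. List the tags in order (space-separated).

N N C D N D R D C C

Candidates per position — 1:groirrau {N,R}; 2:groirrau {N,R}; 3:tithugoix {C,R}; 4:steirn {P,D}; 5:plaipria {N}; 6:steirn {P,D}; 7:prisk {R,P}; 8:spauvrom {D}; 9:tithugoix {C,R}; 10:vaiboir {C}.
Position 1: R is ruled out by rule 3; that leaves N.
Position 2: R is ruled out by rule 1; that leaves N.
Position 3: R is ruled out by rule 1; that leaves C.
Position 4: P is ruled out by rule 5; that leaves D.
Position 6: P is ruled out by rule 5; that leaves D.
Position 7: P is ruled out by rule 5; that leaves R.
Position 9: R is ruled out by rule 2; that leaves C.
The only consistent sequence is: N N C D N D R D C C.
Check: rule 1 holds; rule 2 holds; rule 3 holds; rule 4 holds; rule 5 holds.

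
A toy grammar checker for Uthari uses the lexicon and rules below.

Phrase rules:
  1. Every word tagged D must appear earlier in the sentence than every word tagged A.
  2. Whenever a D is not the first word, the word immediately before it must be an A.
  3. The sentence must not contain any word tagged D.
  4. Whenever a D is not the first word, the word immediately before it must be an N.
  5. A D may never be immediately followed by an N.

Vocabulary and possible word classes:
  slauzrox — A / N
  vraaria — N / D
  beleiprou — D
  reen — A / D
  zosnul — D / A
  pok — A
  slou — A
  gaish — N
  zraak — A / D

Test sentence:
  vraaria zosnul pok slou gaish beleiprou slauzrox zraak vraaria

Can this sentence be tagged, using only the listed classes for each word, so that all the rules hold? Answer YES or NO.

Candidates per position — 1:vraaria {N,D}; 2:zosnul {D,A}; 3:pok {A}; 4:slou {A}; 5:gaish {N}; 6:beleiprou {D}; 7:slauzrox {A,N}; 8:zraak {A,D}; 9:vraaria {N,D}.
Rule 1 cannot be satisfied by any choice of tags from the lexicon.
So there is no consistent tagging.

NO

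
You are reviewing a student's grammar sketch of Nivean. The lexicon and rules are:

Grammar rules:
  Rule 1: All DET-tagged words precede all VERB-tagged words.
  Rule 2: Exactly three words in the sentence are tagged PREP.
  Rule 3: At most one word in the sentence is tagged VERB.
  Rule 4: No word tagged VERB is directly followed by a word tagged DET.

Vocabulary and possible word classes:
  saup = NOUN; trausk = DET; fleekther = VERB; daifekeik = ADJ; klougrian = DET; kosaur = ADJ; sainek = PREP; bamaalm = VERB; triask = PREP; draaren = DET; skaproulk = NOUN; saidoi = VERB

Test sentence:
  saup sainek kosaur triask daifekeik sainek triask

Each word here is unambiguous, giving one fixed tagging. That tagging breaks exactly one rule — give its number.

2

Fixed tagging: NOUN PREP ADJ PREP ADJ PREP PREP.
Checking each rule: R1 holds, R2 violated, R3 holds, R4 holds.
Only rule 2 fails.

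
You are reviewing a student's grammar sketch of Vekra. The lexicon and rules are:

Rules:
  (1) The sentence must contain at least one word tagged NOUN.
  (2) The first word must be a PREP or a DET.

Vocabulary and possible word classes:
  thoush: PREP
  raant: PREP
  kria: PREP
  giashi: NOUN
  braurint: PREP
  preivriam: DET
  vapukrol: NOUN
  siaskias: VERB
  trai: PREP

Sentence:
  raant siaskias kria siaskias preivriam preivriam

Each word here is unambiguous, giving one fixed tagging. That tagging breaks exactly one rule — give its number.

Fixed tagging: PREP VERB PREP VERB DET DET.
Checking each rule: R1 violated, R2 holds.
Only rule 1 fails.

1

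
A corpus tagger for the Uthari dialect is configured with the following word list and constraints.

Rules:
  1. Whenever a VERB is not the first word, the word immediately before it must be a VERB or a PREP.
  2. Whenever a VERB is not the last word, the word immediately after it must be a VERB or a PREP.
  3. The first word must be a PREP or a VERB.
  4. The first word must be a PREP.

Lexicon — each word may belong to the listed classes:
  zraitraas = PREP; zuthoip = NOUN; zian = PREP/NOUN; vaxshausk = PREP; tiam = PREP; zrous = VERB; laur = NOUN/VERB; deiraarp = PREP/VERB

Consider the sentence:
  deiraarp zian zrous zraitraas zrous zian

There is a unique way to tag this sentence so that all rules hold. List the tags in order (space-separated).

PREP PREP VERB PREP VERB PREP

Candidates per position — 1:deiraarp {PREP,VERB}; 2:zian {PREP,NOUN}; 3:zrous {VERB}; 4:zraitraas {PREP}; 5:zrous {VERB}; 6:zian {PREP,NOUN}.
If word 1 were VERB, no tagging could satisfy rule 4; so word 1 is PREP.
If word 2 were NOUN, no tagging could satisfy rule 1; so word 2 is PREP.
If word 6 were NOUN, no tagging could satisfy rule 2; so word 6 is PREP.
The unique satisfying tagging is: PREP PREP VERB PREP VERB PREP.
Check: rule 1 satisfied; rule 2 satisfied; rule 3 satisfied; rule 4 satisfied.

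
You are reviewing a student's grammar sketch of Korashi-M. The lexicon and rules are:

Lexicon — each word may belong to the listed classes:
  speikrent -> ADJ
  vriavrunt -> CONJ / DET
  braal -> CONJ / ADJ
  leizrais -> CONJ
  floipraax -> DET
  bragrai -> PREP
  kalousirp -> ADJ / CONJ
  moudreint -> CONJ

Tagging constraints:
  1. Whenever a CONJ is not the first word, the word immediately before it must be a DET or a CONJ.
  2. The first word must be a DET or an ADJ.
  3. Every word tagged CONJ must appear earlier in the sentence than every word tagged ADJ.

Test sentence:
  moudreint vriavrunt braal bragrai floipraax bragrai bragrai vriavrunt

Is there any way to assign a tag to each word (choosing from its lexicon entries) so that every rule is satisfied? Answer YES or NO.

NO

Candidates per position — 1:moudreint {CONJ}; 2:vriavrunt {CONJ,DET}; 3:braal {CONJ,ADJ}; 4:bragrai {PREP}; 5:floipraax {DET}; 6:bragrai {PREP}; 7:bragrai {PREP}; 8:vriavrunt {CONJ,DET}.
Rule 2 cannot be satisfied by any choice of tags from the lexicon.
So there is no consistent tagging.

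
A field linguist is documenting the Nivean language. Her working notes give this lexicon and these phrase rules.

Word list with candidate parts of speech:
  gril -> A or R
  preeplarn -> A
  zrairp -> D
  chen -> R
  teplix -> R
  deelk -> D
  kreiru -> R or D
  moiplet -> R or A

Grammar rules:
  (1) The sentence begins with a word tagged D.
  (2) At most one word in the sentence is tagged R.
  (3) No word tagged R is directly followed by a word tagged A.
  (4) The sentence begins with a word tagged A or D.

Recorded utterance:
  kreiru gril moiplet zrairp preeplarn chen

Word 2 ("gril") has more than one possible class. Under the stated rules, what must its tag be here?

Candidates per position — 1:kreiru {R,D}; 2:gril {A,R}; 3:moiplet {R,A}; 4:zrairp {D}; 5:preeplarn {A}; 6:chen {R}.
Position 1: tagging it R would leave rule 1 unsatisfiable, so it must be D.
Position 2: tagging it R would leave rule 2 unsatisfiable, so it must be A.
Position 3: tagging it R would leave rule 2 unsatisfiable, so it must be A.
The only consistent sequence is: D A A D A R.
Checking: rule 1 ok; rule 2 ok; rule 3 ok; rule 4 ok.

A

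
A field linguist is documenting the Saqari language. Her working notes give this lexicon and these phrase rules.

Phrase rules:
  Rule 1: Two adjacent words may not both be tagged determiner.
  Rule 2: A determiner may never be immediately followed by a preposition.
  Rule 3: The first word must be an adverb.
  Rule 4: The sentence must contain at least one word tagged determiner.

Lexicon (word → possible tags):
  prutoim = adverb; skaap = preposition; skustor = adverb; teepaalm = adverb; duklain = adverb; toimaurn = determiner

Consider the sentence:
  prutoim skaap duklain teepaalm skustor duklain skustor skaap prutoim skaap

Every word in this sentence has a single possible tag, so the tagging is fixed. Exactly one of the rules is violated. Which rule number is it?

Fixed tagging: adverb preposition adverb adverb adverb adverb adverb preposition adverb preposition.
Applying the rules: R1 ✓, R2 ✓, R3 ✓, R4 ✗.
Only rule 4 fails.

4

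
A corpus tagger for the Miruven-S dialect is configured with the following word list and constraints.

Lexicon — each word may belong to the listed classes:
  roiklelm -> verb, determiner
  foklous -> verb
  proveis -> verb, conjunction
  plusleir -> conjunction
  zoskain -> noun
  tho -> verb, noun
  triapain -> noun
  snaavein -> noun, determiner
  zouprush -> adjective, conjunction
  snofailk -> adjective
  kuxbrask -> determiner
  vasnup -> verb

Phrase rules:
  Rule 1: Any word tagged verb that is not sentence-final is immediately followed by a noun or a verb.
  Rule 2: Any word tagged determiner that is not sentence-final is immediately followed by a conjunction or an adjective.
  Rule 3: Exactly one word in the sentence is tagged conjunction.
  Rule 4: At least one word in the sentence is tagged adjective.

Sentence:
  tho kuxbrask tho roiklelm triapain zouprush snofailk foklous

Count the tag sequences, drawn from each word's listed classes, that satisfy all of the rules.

Candidates per position — 1:tho {verb,noun}; 2:kuxbrask {determiner}; 3:tho {verb,noun}; 4:roiklelm {verb,determiner}; 5:triapain {noun}; 6:zouprush {adjective,conjunction}; 7:snofailk {adjective}; 8:foklous {verb}.
There are 16 candidate sequences in total.
Rule 2 cannot be satisfied by any choice of tags from the lexicon.
So there is no consistent tagging.
Count = 0.

0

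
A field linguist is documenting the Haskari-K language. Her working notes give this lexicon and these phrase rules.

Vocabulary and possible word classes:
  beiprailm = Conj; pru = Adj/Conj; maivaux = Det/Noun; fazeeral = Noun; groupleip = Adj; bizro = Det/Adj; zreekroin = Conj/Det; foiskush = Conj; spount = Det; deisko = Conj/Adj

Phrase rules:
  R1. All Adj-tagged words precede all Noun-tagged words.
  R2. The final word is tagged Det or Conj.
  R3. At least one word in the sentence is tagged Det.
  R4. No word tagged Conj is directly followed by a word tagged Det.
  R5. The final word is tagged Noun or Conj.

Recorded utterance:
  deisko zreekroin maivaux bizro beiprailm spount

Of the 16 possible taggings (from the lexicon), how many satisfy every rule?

Candidates per position — 1:deisko {Conj,Adj}; 2:zreekroin {Conj,Det}; 3:maivaux {Det,Noun}; 4:bizro {Det,Adj}; 5:beiprailm {Conj}; 6:spount {Det}.
There are 16 candidate sequences in total.
Rule 4 cannot be satisfied by any choice of tags from the lexicon.
So there is no consistent tagging.
Count = 0.

0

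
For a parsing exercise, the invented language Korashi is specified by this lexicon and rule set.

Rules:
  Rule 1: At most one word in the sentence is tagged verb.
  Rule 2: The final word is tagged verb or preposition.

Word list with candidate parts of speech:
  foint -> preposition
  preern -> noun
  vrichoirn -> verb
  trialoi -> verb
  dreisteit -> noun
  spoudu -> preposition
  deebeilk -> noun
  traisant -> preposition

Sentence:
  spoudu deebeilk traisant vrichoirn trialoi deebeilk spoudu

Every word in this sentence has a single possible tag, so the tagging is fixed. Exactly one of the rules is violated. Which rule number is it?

Fixed tagging: preposition noun preposition verb verb noun preposition.
Applying the rules: R1 ✗, R2 ✓.
Only rule 1 fails.

1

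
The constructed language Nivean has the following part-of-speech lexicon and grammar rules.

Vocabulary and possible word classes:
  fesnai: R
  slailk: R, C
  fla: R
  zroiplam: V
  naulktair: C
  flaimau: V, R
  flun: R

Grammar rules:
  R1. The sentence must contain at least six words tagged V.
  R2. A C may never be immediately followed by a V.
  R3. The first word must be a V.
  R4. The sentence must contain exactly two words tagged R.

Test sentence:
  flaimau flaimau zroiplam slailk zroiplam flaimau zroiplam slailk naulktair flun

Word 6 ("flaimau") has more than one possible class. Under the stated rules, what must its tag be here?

Candidates per position — 1:flaimau {V,R}; 2:flaimau {V,R}; 3:zroiplam {V}; 4:slailk {R,C}; 5:zroiplam {V}; 6:flaimau {V,R}; 7:zroiplam {V}; 8:slailk {R,C}; 9:naulktair {C}; 10:flun {R}.
If word 1 were R, no tagging could satisfy rule 1; so word 1 is V.
If word 2 were R, no tagging could satisfy rule 1; so word 2 is V.
If word 4 were C, no tagging could satisfy rule 2; so word 4 is R.
If word 6 were R, no tagging could satisfy rule 1; so word 6 is V.
If word 8 were R, no tagging could satisfy rule 4; so word 8 is C.
That leaves exactly one tagging: V V V R V V V C C R.
Check: rule 1 satisfied; rule 2 satisfied; rule 3 satisfied; rule 4 satisfied.

V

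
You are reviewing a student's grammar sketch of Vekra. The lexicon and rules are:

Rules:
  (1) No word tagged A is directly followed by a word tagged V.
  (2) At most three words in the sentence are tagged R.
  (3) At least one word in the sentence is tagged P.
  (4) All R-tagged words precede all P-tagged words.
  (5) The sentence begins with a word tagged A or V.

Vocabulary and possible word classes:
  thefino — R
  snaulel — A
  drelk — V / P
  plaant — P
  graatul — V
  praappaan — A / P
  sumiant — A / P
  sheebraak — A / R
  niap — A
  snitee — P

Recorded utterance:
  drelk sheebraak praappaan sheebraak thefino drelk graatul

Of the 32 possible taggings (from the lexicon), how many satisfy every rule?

4

Candidates per position — 1:drelk {V,P}; 2:sheebraak {A,R}; 3:praappaan {A,P}; 4:sheebraak {A,R}; 5:thefino {R}; 6:drelk {V,P}; 7:graatul {V}.
There are 32 candidate sequences in total.
The sequences that satisfy every rule: V A A A R P V; V A A R R P V; V R A A R P V; V R A R R P V.
Count = 4.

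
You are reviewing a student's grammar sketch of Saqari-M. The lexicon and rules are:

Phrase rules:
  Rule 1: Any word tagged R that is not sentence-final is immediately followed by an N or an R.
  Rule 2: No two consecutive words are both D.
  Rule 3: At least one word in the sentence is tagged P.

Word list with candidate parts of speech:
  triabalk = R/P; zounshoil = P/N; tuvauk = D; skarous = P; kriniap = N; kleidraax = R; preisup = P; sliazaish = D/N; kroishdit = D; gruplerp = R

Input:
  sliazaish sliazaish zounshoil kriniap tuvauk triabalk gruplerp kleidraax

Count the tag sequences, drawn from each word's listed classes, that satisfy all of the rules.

9

Candidates per position — 1:sliazaish {D,N}; 2:sliazaish {D,N}; 3:zounshoil {P,N}; 4:kriniap {N}; 5:tuvauk {D}; 6:triabalk {R,P}; 7:gruplerp {R}; 8:kleidraax {R}.
There are 16 candidate sequences in total.
Checking each against the rules leaves 9 sequences.
Count = 9.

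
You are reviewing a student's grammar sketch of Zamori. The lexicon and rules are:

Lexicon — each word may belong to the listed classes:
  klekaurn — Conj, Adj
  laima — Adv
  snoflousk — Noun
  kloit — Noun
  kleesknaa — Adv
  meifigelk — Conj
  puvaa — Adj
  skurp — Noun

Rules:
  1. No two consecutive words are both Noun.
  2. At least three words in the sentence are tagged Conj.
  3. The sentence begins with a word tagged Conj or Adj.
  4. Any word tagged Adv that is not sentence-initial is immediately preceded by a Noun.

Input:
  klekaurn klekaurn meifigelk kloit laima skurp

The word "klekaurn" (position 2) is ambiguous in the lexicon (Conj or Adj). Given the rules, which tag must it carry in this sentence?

Candidates per position — 1:klekaurn {Conj,Adj}; 2:klekaurn {Conj,Adj}; 3:meifigelk {Conj}; 4:kloit {Noun}; 5:laima {Adv}; 6:skurp {Noun}.
Position 1: tagging it Adj would leave rule 2 unsatisfiable, so it must be Conj.
Position 2: tagging it Adj would leave rule 2 unsatisfiable, so it must be Conj.
The unique satisfying tagging is: Conj Conj Conj Noun Adv Noun.
Checking: rule 1 satisfied; rule 2 satisfied; rule 3 satisfied; rule 4 satisfied.

Conj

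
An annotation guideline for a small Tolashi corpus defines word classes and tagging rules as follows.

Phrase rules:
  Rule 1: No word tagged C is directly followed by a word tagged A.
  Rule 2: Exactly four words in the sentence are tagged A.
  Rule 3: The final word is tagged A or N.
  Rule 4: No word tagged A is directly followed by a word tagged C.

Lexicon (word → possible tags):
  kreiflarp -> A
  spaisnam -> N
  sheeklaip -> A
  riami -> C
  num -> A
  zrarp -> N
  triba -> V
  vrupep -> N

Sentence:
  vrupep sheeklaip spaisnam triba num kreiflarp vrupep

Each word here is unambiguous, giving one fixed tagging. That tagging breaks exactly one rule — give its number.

Fixed tagging: N A N V A A N.
Rule check: R1 ✓, R2 ✗, R3 ✓, R4 ✓.
Only rule 2 fails.

2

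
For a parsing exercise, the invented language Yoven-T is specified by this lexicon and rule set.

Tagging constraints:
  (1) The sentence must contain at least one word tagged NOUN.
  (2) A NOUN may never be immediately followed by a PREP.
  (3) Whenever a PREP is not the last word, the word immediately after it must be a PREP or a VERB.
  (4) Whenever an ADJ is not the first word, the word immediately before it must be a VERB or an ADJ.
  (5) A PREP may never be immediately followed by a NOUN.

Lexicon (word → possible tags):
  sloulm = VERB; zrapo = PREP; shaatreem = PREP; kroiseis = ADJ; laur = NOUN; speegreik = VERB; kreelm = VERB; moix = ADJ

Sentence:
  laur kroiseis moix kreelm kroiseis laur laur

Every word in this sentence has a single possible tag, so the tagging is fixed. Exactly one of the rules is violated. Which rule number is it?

Fixed tagging: NOUN ADJ ADJ VERB ADJ NOUN NOUN.
Checking each rule: R1 ok, R2 ok, R3 ok, R4 fails, R5 ok.
Only rule 4 fails.

4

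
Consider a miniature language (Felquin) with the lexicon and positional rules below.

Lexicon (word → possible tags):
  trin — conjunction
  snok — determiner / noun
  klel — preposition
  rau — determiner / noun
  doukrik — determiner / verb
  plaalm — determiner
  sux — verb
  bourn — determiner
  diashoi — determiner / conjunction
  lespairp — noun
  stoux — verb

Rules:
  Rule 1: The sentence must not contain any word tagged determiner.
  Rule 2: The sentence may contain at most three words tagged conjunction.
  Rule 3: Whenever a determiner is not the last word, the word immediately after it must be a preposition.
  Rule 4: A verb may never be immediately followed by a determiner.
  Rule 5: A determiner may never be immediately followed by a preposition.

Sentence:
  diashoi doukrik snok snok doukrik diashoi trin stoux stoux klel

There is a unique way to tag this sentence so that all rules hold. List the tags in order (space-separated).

conjunction verb noun noun verb conjunction conjunction verb verb preposition

Candidates per position — 1:diashoi {determiner,conjunction}; 2:doukrik {determiner,verb}; 3:snok {determiner,noun}; 4:snok {determiner,noun}; 5:doukrik {determiner,verb}; 6:diashoi {determiner,conjunction}; 7:trin {conjunction}; 8:stoux {verb}; 9:stoux {verb}; 10:klel {preposition}.
At position 1, choosing determiner makes rule 1 impossible to satisfy; hence conjunction.
At position 2, choosing determiner makes rule 1 impossible to satisfy; hence verb.
At position 3, choosing determiner makes rule 1 impossible to satisfy; hence noun.
At position 4, choosing determiner makes rule 1 impossible to satisfy; hence noun.
At position 5, choosing determiner makes rule 1 impossible to satisfy; hence verb.
At position 6, choosing determiner makes rule 1 impossible to satisfy; hence conjunction.
So the tagging must be: conjunction verb noun noun verb conjunction conjunction verb verb preposition.
Check: rule 1 holds; rule 2 holds; rule 3 holds; rule 4 holds; rule 5 holds.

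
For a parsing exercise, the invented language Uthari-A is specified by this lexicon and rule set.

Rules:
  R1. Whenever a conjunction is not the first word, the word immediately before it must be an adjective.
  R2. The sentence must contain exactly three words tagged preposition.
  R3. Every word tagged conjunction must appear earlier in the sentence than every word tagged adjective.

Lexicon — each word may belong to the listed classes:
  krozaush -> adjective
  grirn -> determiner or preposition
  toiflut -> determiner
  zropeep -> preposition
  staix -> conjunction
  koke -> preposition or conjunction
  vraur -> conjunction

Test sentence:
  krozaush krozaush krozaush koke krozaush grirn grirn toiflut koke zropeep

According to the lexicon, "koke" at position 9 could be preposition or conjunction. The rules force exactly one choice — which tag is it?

Candidates per position — 1:krozaush {adjective}; 2:krozaush {adjective}; 3:krozaush {adjective}; 4:koke {preposition,conjunction}; 5:krozaush {adjective}; 6:grirn {determiner,preposition}; 7:grirn {determiner,preposition}; 8:toiflut {determiner}; 9:koke {preposition,conjunction}; 10:zropeep {preposition}.
If word 4 were conjunction, no tagging could satisfy rule 3; so word 4 is preposition.
If word 9 were conjunction, no tagging could satisfy rule 1; so word 9 is preposition.
If word 6 were preposition, no tagging could satisfy rule 2; so word 6 is determiner.
If word 7 were preposition, no tagging could satisfy rule 2; so word 7 is determiner.
The unique satisfying tagging is: adjective adjective adjective preposition adjective determiner determiner determiner preposition preposition.
Check: rule 1 holds; rule 2 holds; rule 3 holds.

preposition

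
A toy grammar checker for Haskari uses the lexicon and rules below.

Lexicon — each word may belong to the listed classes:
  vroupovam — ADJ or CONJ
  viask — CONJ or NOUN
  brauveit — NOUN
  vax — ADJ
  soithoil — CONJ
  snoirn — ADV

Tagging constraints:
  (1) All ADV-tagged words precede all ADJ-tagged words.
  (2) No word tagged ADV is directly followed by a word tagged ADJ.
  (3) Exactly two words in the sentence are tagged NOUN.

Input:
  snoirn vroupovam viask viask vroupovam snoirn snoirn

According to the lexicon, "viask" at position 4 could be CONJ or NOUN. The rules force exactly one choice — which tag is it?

NOUN

Candidates per position — 1:snoirn {ADV}; 2:vroupovam {ADJ,CONJ}; 3:viask {CONJ,NOUN}; 4:viask {CONJ,NOUN}; 5:vroupovam {ADJ,CONJ}; 6:snoirn {ADV}; 7:snoirn {ADV}.
Position 2: ADJ is ruled out by rule 1; that leaves CONJ.
Position 3: CONJ is ruled out by rule 3; that leaves NOUN.
Position 4: CONJ is ruled out by rule 3; that leaves NOUN.
Position 5: ADJ is ruled out by rule 1; that leaves CONJ.
The unique satisfying tagging is: ADV CONJ NOUN NOUN CONJ ADV ADV.
Rule-by-rule: rule 1 ✓; rule 2 ✓; rule 3 ✓.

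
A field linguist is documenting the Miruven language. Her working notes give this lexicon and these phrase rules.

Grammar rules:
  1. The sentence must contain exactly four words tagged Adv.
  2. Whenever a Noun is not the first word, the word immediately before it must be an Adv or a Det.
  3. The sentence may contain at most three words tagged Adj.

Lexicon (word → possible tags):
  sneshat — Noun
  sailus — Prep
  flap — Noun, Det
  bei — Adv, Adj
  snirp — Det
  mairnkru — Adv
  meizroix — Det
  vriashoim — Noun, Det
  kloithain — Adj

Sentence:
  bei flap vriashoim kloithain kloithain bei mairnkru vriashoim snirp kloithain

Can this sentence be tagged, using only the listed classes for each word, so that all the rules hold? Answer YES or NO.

NO

Candidates per position — 1:bei {Adv,Adj}; 2:flap {Noun,Det}; 3:vriashoim {Noun,Det}; 4:kloithain {Adj}; 5:kloithain {Adj}; 6:bei {Adv,Adj}; 7:mairnkru {Adv}; 8:vriashoim {Noun,Det}; 9:snirp {Det}; 10:kloithain {Adj}.
Rule 1 cannot be satisfied by any choice of tags from the lexicon.
So there is no consistent tagging.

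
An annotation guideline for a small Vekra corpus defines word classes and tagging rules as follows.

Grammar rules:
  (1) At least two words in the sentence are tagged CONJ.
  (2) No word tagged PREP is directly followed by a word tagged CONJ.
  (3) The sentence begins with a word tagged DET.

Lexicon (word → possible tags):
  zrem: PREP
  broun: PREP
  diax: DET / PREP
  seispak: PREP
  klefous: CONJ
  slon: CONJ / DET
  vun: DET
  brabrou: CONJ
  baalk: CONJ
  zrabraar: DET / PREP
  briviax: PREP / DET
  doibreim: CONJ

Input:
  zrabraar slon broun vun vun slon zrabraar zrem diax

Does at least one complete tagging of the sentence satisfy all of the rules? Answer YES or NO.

Candidates per position — 1:zrabraar {DET,PREP}; 2:slon {CONJ,DET}; 3:broun {PREP}; 4:vun {DET}; 5:vun {DET}; 6:slon {CONJ,DET}; 7:zrabraar {DET,PREP}; 8:zrem {PREP}; 9:diax {DET,PREP}.
One satisfying assignment: DET CONJ PREP DET DET CONJ DET PREP DET.
Checking: rule 1 ok; rule 2 ok; rule 3 ok.

YES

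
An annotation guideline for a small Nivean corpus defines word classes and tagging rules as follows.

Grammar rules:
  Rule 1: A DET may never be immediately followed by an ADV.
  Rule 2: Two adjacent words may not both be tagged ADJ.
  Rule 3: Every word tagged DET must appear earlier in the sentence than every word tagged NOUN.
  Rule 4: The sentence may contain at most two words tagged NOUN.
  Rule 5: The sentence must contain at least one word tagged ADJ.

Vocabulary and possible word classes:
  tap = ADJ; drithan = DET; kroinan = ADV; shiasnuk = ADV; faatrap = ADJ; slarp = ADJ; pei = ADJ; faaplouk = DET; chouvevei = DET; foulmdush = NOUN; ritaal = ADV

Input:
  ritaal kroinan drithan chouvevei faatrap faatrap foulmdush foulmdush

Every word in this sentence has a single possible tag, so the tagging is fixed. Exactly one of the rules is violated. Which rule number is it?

Fixed tagging: ADV ADV DET DET ADJ ADJ NOUN NOUN.
Rule check: R1 ok, R2 fails, R3 ok, R4 ok, R5 ok.
Only rule 2 fails.

2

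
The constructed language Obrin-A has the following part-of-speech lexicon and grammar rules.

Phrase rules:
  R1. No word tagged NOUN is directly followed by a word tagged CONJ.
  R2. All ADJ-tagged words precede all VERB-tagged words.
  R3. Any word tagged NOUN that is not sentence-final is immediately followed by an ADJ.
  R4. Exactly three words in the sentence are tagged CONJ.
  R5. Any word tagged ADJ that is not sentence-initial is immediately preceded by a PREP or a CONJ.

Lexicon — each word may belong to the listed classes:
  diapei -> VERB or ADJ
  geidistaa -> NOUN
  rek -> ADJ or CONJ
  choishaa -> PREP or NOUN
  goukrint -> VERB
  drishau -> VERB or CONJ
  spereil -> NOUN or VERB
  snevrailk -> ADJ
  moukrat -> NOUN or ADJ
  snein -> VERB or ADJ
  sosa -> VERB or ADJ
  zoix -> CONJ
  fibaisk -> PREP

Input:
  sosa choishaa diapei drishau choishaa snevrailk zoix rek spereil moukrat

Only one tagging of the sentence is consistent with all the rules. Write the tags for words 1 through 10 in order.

ADJ PREP ADJ CONJ PREP ADJ CONJ CONJ VERB NOUN

Candidates per position — 1:sosa {VERB,ADJ}; 2:choishaa {PREP,NOUN}; 3:diapei {VERB,ADJ}; 4:drishau {VERB,CONJ}; 5:choishaa {PREP,NOUN}; 6:snevrailk {ADJ}; 7:zoix {CONJ}; 8:rek {ADJ,CONJ}; 9:spereil {NOUN,VERB}; 10:moukrat {NOUN,ADJ}.
Position 1: tagging it VERB would leave rule 2 unsatisfiable, so it must be ADJ.
Position 3: tagging it VERB would leave rule 2 unsatisfiable, so it must be ADJ.
Position 4: tagging it VERB would leave rule 2 unsatisfiable, so it must be CONJ.
Position 5: tagging it NOUN would leave rule 5 unsatisfiable, so it must be PREP.
Position 8: tagging it ADJ would leave rule 4 unsatisfiable, so it must be CONJ.
Position 10: tagging it ADJ would leave rule 5 unsatisfiable, so it must be NOUN.
Position 2: tagging it NOUN would leave rule 5 unsatisfiable, so it must be PREP.
Position 9: tagging it NOUN would leave rule 3 unsatisfiable, so it must be VERB.
The only consistent sequence is: ADJ PREP ADJ CONJ PREP ADJ CONJ CONJ VERB NOUN.
Checking: rule 1 ok; rule 2 ok; rule 3 ok; rule 4 ok; rule 5 ok.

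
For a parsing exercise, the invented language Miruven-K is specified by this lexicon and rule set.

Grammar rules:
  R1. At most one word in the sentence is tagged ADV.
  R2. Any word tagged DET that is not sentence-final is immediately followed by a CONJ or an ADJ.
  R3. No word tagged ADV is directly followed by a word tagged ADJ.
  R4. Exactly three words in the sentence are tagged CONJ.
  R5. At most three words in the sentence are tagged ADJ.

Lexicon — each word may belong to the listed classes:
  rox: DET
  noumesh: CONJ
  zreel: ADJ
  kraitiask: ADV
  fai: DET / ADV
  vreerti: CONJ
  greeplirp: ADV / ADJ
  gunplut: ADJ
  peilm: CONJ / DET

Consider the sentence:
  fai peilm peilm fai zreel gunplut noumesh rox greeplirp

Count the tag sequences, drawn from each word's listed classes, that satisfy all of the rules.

Candidates per position — 1:fai {DET,ADV}; 2:peilm {CONJ,DET}; 3:peilm {CONJ,DET}; 4:fai {DET,ADV}; 5:zreel {ADJ}; 6:gunplut {ADJ}; 7:noumesh {CONJ}; 8:rox {DET}; 9:greeplirp {ADV,ADJ}.
There are 32 candidate sequences in total.
The sequences that satisfy every rule: DET CONJ CONJ DET ADJ ADJ CONJ DET ADJ; ADV CONJ CONJ DET ADJ ADJ CONJ DET ADJ.
Count = 2.

2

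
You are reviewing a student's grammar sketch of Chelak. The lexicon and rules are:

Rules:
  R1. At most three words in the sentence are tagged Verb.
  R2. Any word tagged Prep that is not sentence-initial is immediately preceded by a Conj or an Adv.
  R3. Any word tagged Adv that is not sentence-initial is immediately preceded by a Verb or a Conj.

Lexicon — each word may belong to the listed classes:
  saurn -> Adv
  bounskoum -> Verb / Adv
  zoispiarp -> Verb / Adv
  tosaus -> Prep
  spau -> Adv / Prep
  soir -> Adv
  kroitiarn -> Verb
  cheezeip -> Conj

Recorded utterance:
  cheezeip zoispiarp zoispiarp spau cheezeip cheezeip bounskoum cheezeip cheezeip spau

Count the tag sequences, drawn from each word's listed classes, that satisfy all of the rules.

Candidates per position — 1:cheezeip {Conj}; 2:zoispiarp {Verb,Adv}; 3:zoispiarp {Verb,Adv}; 4:spau {Adv,Prep}; 5:cheezeip {Conj}; 6:cheezeip {Conj}; 7:bounskoum {Verb,Adv}; 8:cheezeip {Conj}; 9:cheezeip {Conj}; 10:spau {Adv,Prep}.
There are 32 candidate sequences in total.
Checking each against the rules leaves 12 sequences.
Count = 12.

12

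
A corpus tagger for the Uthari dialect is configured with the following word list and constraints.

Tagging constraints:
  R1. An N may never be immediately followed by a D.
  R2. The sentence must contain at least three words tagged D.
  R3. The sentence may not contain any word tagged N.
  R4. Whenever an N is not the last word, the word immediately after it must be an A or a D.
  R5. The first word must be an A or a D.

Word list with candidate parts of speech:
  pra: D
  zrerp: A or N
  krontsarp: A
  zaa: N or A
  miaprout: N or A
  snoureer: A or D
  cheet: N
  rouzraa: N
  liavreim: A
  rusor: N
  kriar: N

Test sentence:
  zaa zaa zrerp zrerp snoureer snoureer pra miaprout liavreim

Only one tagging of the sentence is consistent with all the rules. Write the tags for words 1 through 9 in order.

A A A A D D D A A

Candidates per position — 1:zaa {N,A}; 2:zaa {N,A}; 3:zrerp {A,N}; 4:zrerp {A,N}; 5:snoureer {A,D}; 6:snoureer {A,D}; 7:pra {D}; 8:miaprout {N,A}; 9:liavreim {A}.
Word 1 cannot be N — rule 3 would then fail for every completion. It is A.
Word 2 cannot be N — rule 3 would then fail for every completion. It is A.
Word 3 cannot be N — rule 3 would then fail for every completion. It is A.
Word 4 cannot be N — rule 3 would then fail for every completion. It is A.
Word 5 cannot be A — rule 2 would then fail for every completion. It is D.
Word 6 cannot be A — rule 2 would then fail for every completion. It is D.
Word 8 cannot be N — rule 3 would then fail for every completion. It is A.
That leaves exactly one tagging: A A A A D D D A A.
Checking: rule 1 satisfied; rule 2 satisfied; rule 3 satisfied; rule 4 satisfied; rule 5 satisfied.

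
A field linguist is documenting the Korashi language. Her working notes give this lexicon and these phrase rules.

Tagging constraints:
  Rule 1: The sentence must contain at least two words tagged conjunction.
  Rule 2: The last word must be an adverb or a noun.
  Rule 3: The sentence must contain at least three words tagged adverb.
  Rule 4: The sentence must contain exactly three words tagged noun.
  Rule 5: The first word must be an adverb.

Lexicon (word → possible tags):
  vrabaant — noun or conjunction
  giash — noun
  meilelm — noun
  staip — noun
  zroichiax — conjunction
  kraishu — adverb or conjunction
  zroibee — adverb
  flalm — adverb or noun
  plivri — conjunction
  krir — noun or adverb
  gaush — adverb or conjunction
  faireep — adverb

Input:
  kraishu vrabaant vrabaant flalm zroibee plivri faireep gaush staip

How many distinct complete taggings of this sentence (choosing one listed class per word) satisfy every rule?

Candidates per position — 1:kraishu {adverb,conjunction}; 2:vrabaant {noun,conjunction}; 3:vrabaant {noun,conjunction}; 4:flalm {adverb,noun}; 5:zroibee {adverb}; 6:plivri {conjunction}; 7:faireep {adverb}; 8:gaush {adverb,conjunction}; 9:staip {noun}.
There are 32 candidate sequences in total.
The sequences that satisfy every rule: adverb noun noun adverb adverb conjunction adverb conjunction noun; adverb noun conjunction noun adverb conjunction adverb adverb noun; adverb noun conjunction noun adverb conjunction adverb conjunction noun; adverb conjunction noun noun adverb conjunction adverb adverb noun; adverb conjunction noun noun adverb conjunction adverb conjunction noun.
Count = 5.

5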